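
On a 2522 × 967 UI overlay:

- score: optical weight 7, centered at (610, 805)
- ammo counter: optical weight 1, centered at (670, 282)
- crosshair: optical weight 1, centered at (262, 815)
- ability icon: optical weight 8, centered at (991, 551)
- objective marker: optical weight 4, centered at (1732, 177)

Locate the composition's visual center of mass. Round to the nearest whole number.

(955, 564)

Σw = 7 + 1 + 1 + 8 + 4 = 21.
x: (7·610 + 1·670 + 1·262 + 8·991 + 4·1732) / 21 = 20058 / 21 ≈ 955.14
y: (7·805 + 1·282 + 1·815 + 8·551 + 4·177) / 21 = 11848 / 21 ≈ 564.19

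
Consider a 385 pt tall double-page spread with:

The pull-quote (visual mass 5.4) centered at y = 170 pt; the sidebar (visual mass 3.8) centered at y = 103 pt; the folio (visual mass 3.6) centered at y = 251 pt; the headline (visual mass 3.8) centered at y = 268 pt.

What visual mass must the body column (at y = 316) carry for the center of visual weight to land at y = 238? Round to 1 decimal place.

Existing Σw = 16.6 (5.4 + 3.8 + 3.6 + 3.8); existing moment 5.4·170 + 3.8·103 + 3.6·251 + 3.8·268 = 3231.4.
Balance at y = 238 requires (3231.4 + w·316) / (16.6 + w) = 238.
So w = (238·16.6 − 3231.4)/(316 − 238) = 719.4/78 ≈ 9.22.

w ≈ 9.2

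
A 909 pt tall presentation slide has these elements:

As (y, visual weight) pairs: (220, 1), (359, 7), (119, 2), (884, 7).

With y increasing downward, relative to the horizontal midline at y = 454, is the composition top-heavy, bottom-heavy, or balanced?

bottom-heavy

Σw = 1 + 7 + 2 + 7 = 17.
y: (1·220 + 7·359 + 2·119 + 7·884) / 17 = 9159 / 17 ≈ 538.76
538.8 vs midline 454 → bottom-heavy.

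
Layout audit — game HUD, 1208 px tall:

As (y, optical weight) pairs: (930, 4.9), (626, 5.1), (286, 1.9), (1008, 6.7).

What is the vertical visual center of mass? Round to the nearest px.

Σw = 4.9 + 5.1 + 1.9 + 6.7 = 18.6.
y-moment: 4.9·930 + 5.1·626 + 1.9·286 + 6.7·1008 = 15046.6; centroid 15046.6/18.6 ≈ 808.96.

y ≈ 809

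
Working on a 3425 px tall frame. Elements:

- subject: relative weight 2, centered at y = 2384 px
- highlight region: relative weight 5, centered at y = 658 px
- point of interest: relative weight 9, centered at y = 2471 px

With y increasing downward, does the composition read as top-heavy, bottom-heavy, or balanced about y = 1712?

Weights sum to 2 + 5 + 9 = 16.
Σw·y = 2·2384 + 5·658 + 9·2471 = 30297, so ȳ = 30297/16 ≈ 1893.56.
1893.6 vs midline 1712 → bottom-heavy.

bottom-heavy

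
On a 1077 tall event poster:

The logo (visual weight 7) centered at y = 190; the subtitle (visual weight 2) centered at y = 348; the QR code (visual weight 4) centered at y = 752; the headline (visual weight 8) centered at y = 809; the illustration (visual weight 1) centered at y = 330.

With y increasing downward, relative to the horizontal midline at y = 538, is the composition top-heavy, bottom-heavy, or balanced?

Total weight = 7 + 2 + 4 + 8 + 1 = 22.
y: (7·190 + 2·348 + 4·752 + 8·809 + 1·330) / 22 = 11836 / 22 ≈ 538.00
538.00 = 538 exactly: balanced.

balanced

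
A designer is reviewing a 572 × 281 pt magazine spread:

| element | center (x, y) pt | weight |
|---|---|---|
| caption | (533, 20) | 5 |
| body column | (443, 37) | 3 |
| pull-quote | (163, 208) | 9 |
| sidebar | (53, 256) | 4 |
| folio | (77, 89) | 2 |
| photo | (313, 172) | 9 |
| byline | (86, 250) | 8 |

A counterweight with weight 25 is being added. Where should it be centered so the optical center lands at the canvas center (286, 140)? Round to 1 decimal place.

After adding the counterweight, total weight = 5 + 3 + 9 + 4 + 2 + 9 + 8 + 25 = 65.
Along x: (9332 + 25·x) / 65 = 286 (existing moment 5·533 + 3·443 + 9·163 + 4·53 + 2·77 + 9·313 + 8·86 = 9332) ⇒ x = (18590 − 9332) / 25 ≈ 370.32.
Along y: (6833 + 25·y) / 65 = 140 (existing moment 5·20 + 3·37 + 9·208 + 4·256 + 2·89 + 9·172 + 8·250 = 6833) ⇒ y = (9100 − 6833) / 25 ≈ 90.68.

(370.3, 90.7)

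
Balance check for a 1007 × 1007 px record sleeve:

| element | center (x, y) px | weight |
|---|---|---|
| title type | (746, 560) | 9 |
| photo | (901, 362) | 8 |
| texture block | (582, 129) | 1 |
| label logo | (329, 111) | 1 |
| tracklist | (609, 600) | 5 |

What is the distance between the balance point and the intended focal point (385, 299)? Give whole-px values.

≈ 397 px

Total weight = 9 + 8 + 1 + 1 + 5 = 24.
x-moment: 9·746 + 8·901 + 1·582 + 1·329 + 5·609 = 17878; centroid 17878/24 ≈ 744.92.
y-moment: 9·560 + 8·362 + 1·129 + 1·111 + 5·600 = 11176; centroid 11176/24 ≈ 465.67.
From (385, 299): dx = 359.92, dy = 166.67, so the distance is √(dx²+dy²) ≈ 396.63.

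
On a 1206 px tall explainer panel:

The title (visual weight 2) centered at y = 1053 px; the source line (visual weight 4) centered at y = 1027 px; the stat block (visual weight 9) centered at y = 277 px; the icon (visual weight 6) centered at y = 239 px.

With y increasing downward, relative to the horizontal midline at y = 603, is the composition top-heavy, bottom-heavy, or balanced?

top-heavy

Total weight = 2 + 4 + 9 + 6 = 21.
y-moment: 2·1053 + 4·1027 + 9·277 + 6·239 = 10141; centroid 10141/21 ≈ 482.90.
482.9 lies above (smaller y than) the midline 603, so the layout is top-heavy.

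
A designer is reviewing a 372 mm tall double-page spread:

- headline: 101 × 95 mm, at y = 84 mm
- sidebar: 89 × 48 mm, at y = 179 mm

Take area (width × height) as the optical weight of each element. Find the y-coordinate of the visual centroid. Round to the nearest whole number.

Areas: headline 101·95 = 9595, sidebar 89·48 = 4272. Total weight = 13867.
Σw·y = 9595·84 + 4272·179 = 1570668, so ȳ = 1570668/13867 ≈ 113.27.

y ≈ 113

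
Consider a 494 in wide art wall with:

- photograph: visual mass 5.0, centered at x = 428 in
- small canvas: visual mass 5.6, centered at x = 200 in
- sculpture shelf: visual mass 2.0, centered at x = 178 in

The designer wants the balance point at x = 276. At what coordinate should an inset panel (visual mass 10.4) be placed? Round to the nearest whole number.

New total weight: (5.0 + 5.6 + 2.0) + 10.4 = 23.0.
Along x: (3616.0 + 10.4·x) / 23.0 = 276 (existing moment 5.0·428 + 5.6·200 + 2.0·178 = 3616.0) ⇒ x = (6348.0 − 3616.0) / 10.4 ≈ 262.69.

x ≈ 263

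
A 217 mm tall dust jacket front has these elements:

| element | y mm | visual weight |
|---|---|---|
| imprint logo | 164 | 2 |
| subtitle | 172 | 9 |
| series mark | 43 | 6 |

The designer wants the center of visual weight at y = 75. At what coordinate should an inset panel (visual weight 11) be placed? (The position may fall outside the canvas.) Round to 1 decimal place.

New total weight: (2 + 9 + 6) + 11 = 28.
y: need Σw·y = 28·75 = 2100. Existing = 2·164 + 9·172 + 6·43 = 2134. Remainder -34 / 11 ≈ -3.09.

y ≈ -3.1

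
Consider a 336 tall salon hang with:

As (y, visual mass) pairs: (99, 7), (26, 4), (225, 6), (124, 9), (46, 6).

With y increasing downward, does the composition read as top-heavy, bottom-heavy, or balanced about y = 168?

Σw = 7 + 4 + 6 + 9 + 6 = 32.
y-moment: 7·99 + 4·26 + 6·225 + 9·124 + 6·46 = 3539; centroid 3539/32 ≈ 110.59.
110.6 vs midline 168 → top-heavy.

top-heavy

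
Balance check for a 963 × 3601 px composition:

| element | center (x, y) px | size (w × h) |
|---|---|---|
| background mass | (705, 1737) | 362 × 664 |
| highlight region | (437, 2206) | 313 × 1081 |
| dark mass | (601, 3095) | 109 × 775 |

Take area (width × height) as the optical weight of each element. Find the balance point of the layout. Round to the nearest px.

(555, 2149)

Areas → weights: background mass 362·664 = 240368, highlight region 313·1081 = 338353, dark mass 109·775 = 84475; Σw = 663196.
x-moment: 240368·705 + 338353·437 + 84475·601 = 368089176; centroid 368089176/663196 ≈ 555.02.
y-moment: 240368·1737 + 338353·2206 + 84475·3095 = 1425376059; centroid 1425376059/663196 ≈ 2149.25.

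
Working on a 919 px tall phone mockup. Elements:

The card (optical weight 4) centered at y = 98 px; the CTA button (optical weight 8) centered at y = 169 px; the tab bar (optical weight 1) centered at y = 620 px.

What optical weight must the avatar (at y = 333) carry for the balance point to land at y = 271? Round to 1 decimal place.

Fixed elements: Σw = 4 + 8 + 1 = 13, Σw·y = 4·98 + 8·169 + 1·620 = 2364.
Set Σw·y/Σw = 271: (2364 + 333w) = 271·(13 + w).
Solving: w = (271·13 − 2364) / (333 − 271) = 1159 / 62 ≈ 18.69.

w ≈ 18.7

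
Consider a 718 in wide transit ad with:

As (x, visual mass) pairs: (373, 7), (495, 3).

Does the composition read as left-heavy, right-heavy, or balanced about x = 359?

right-heavy

Σw = 7 + 3 = 10.
Σw·x = 7·373 + 3·495 = 4096, so x̄ = 4096/10 ≈ 409.60.
Since 409.6 is right of 359, the composition reads right-heavy.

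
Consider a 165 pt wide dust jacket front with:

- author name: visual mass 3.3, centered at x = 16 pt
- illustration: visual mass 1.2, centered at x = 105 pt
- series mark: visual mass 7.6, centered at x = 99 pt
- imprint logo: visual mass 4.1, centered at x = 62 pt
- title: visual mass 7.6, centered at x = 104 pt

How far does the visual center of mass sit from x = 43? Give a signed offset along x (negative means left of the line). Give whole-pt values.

Total weight = 3.3 + 1.2 + 7.6 + 4.1 + 7.6 = 23.8.
x: (3.3·16 + 1.2·105 + 7.6·99 + 4.1·62 + 7.6·104) / 23.8 = 1975.8 / 23.8 ≈ 83.02
Offset from x = 43: 83.02 − 43 ≈ 40.02.

≈ 40 pt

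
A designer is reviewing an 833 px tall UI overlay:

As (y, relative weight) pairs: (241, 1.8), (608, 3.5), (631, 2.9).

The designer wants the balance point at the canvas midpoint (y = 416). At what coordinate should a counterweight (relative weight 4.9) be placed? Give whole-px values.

After adding the counterweight, total weight = 1.8 + 3.5 + 2.9 + 4.9 = 13.1.
Along y: (4391.7 + 4.9·y) / 13.1 = 416 (existing moment 1.8·241 + 3.5·608 + 2.9·631 = 4391.7) ⇒ y = (5449.6 − 4391.7) / 4.9 ≈ 215.90.

y ≈ 216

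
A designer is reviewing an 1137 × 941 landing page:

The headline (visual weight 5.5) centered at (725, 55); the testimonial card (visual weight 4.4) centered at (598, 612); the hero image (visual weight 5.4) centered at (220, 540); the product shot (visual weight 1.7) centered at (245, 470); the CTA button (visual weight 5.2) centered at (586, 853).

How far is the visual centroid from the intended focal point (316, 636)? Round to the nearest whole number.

≈ 234

Total weight = 5.5 + 4.4 + 5.4 + 1.7 + 5.2 = 22.2.
Σw·x = 5.5·725 + 4.4·598 + 5.4·220 + 1.7·245 + 5.2·586 = 11270.4, so x̄ = 11270.4/22.2 ≈ 507.68.
Σw·y = 5.5·55 + 4.4·612 + 5.4·540 + 1.7·470 + 5.2·853 = 11145.9, so ȳ = 11145.9/22.2 ≈ 502.07.
Relative to (316, 636): Δ = (191.68, -133.93); |Δ| = √(191.68² + -133.93²) ≈ 233.83.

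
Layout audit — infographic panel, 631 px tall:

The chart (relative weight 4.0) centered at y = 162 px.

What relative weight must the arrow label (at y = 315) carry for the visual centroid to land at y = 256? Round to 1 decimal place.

w ≈ 6.4

The single fixed element contributes weight 4.0, moment 4.0·162 = 648.0.
For the centroid to hit 256: (648.0 + w·315) / (4.0 + w) = 256.
Solving: w = (256·4.0 − 648.0) / (315 − 256) = 376.0 / 59 ≈ 6.37.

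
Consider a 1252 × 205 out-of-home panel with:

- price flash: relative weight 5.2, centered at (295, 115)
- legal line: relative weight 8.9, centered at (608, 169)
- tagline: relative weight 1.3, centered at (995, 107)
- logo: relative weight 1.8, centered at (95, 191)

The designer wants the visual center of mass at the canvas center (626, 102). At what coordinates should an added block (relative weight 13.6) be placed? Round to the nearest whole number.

New total weight: (5.2 + 8.9 + 1.3 + 1.8) + 13.6 = 30.8.
x: target moment 30.8×626 = 19280.8; current 5.2·295 + 8.9·608 + 1.3·995 + 1.8·95 = 8409.7; the added block supplies 10871.1, so x = 10871.1/13.6 ≈ 799.35.
y: target moment 30.8×102 = 3141.6; current 5.2·115 + 8.9·169 + 1.3·107 + 1.8·191 = 2585.0; the added block supplies 556.6, so y = 556.6/13.6 ≈ 40.93.

(799, 41)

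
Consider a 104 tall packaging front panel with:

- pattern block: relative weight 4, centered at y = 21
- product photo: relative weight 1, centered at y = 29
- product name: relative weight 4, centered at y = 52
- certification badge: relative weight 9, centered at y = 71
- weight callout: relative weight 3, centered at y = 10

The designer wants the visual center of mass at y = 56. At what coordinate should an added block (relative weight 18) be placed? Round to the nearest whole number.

After adding the added block, total weight = 4 + 1 + 4 + 9 + 3 + 18 = 39.
Along y: (990 + 18·y) / 39 = 56 (existing moment 4·21 + 1·29 + 4·52 + 9·71 + 3·10 = 990) ⇒ y = (2184 − 990) / 18 ≈ 66.33.

y ≈ 66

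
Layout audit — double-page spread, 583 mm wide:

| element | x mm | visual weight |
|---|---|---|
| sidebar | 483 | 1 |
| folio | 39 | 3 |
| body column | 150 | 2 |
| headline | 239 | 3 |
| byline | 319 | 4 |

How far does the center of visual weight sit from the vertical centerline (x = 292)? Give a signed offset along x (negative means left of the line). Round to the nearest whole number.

Weights sum to 1 + 3 + 2 + 3 + 4 = 13.
x-moment: 1·483 + 3·39 + 2·150 + 3·239 + 4·319 = 2893; centroid 2893/13 ≈ 222.54.
Offset from x = 292: 222.54 − 292 ≈ -69.46.

≈ -69 mm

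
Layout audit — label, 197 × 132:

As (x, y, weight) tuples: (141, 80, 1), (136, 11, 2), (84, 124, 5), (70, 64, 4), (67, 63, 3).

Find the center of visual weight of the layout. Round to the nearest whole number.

Weights sum to 1 + 2 + 5 + 4 + 3 = 15.
x-moment: 1·141 + 2·136 + 5·84 + 4·70 + 3·67 = 1314; centroid 1314/15 ≈ 87.60.
y-moment: 1·80 + 2·11 + 5·124 + 4·64 + 3·63 = 1167; centroid 1167/15 ≈ 77.80.

(88, 78)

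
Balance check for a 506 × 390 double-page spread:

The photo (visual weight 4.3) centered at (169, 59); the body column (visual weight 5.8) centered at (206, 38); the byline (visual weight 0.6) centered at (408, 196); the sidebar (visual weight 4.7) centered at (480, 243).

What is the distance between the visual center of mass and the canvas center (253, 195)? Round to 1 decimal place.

≈ 89.2

Total weight = 4.3 + 5.8 + 0.6 + 4.7 = 15.4.
Σw·x = 4.3·169 + 5.8·206 + 0.6·408 + 4.7·480 = 4422.3, so x̄ = 4422.3/15.4 ≈ 287.16.
Σw·y = 4.3·59 + 5.8·38 + 0.6·196 + 4.7·243 = 1733.8, so ȳ = 1733.8/15.4 ≈ 112.58.
From (253, 195): dx = 34.16, dy = -82.42, so the distance is √(dx²+dy²) ≈ 89.22.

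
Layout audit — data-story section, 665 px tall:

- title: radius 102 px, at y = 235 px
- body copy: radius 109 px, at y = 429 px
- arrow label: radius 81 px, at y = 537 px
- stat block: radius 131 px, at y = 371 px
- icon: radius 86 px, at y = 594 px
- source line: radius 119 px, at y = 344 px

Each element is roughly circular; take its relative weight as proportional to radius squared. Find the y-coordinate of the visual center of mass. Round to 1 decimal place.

y ≈ 395.1

r² weights: title 102² = 10404, body copy 109² = 11881, arrow label 81² = 6561, stat block 131² = 17161, icon 86² = 7396, source line 119² = 14161. Total = 67564.
y: moment 26696485 / weight 67564 ≈ 395.13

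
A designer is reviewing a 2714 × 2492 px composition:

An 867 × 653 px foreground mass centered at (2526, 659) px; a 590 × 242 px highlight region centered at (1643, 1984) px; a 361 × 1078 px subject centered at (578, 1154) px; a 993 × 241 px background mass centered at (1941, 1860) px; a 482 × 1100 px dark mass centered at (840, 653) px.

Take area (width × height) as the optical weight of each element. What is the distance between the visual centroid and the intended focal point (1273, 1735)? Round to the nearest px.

≈ 754 px

Areas: foreground mass 867·653 = 566151, highlight region 590·242 = 142780, subject 361·1078 = 389158, background mass 993·241 = 239313, dark mass 482·1100 = 530200. Total weight = 1867602.
x-moment: 566151·2526 + 142780·1643 + 389158·578 + 239313·1941 + 530200·840 = 2799492823; centroid 2799492823/1867602 ≈ 1498.98.
y-moment: 566151·659 + 142780·1984 + 389158·1154 + 239313·1860 + 530200·653 = 1896800141; centroid 1896800141/1867602 ≈ 1015.63.
Relative to (1273, 1735): Δ = (225.98, -719.37); |Δ| = √(225.98² + -719.37²) ≈ 754.02.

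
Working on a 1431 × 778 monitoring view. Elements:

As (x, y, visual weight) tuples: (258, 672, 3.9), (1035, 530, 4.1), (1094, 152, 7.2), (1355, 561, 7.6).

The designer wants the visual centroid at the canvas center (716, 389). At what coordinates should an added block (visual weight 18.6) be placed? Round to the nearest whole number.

(334, 320)

New total weight: (3.9 + 4.1 + 7.2 + 7.6) + 18.6 = 41.4.
Along x: (23424.5 + 18.6·x) / 41.4 = 716 (existing moment 3.9·258 + 4.1·1035 + 7.2·1094 + 7.6·1355 = 23424.5) ⇒ x = (29642.4 − 23424.5) / 18.6 ≈ 334.30.
Along y: (10151.8 + 18.6·y) / 41.4 = 389 (existing moment 3.9·672 + 4.1·530 + 7.2·152 + 7.6·561 = 10151.8) ⇒ y = (16104.6 − 10151.8) / 18.6 ≈ 320.04.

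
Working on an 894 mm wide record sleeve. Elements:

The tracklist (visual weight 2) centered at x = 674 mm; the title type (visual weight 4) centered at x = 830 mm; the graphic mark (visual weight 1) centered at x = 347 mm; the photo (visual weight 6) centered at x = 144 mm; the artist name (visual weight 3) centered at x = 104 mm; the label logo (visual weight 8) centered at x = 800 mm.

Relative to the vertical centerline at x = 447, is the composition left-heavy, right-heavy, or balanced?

Σw = 2 + 4 + 1 + 6 + 3 + 8 = 24.
x: moment 12591 / weight 24 ≈ 524.62
524.6 lies right of the midline 447, so the layout is right-heavy.

right-heavy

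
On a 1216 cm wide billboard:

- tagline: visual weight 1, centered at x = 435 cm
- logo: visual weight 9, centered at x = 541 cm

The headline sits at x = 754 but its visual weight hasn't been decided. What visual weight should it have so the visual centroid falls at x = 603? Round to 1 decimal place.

w ≈ 4.8

Existing Σw = 10 (1 + 9); existing moment 1·435 + 9·541 = 5304.
Set Σw·x/Σw = 603: (5304 + 754w) = 603·(10 + w).
Rearranging, w·(754 − 603) = 603·10 − 5304 = 726, so w ≈ 726/151 = 4.81.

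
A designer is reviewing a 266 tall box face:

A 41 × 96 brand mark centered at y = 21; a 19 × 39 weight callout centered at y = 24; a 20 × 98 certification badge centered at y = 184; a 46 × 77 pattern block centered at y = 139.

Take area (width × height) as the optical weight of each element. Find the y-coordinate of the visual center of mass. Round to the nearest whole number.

Areas: brand mark 41·96 = 3936, weight callout 19·39 = 741, certification badge 20·98 = 1960, pattern block 46·77 = 3542. Total weight = 10179.
y: (3936·21 + 741·24 + 1960·184 + 3542·139) / 10179 = 953418 / 10179 ≈ 93.67

y ≈ 94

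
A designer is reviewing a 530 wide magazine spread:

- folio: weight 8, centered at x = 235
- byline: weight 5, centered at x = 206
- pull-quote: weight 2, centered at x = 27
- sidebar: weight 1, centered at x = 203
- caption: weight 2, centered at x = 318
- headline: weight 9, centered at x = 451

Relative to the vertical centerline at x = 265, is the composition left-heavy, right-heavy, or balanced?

right-heavy

Σw = 8 + 5 + 2 + 1 + 2 + 9 = 27.
Σw·x = 7862; x̄ = 7862/27 ≈ 291.19.
291.2 lies right of the midline 265, so the layout is right-heavy.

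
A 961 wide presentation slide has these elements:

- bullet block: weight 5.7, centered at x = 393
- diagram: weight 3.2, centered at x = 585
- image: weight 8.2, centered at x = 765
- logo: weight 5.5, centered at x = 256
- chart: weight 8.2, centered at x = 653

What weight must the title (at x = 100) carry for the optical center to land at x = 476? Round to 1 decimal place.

w ≈ 6.6

Fixed elements: Σw = 5.7 + 3.2 + 8.2 + 5.5 + 8.2 = 30.8, Σw·x = 5.7·393 + 3.2·585 + 8.2·765 + 5.5·256 + 8.2·653 = 17147.7.
Set Σw·x/Σw = 476: (17147.7 + 100w) = 476·(30.8 + w).
So w = (476·30.8 − 17147.7)/(100 − 476) = -2486.9/-376 ≈ 6.61.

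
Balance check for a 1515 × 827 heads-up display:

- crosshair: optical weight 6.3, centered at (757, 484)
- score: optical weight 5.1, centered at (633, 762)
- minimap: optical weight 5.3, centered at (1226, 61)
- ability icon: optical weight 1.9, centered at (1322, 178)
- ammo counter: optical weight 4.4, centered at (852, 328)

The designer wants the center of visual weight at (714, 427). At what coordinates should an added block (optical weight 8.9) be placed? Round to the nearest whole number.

After adding the added block, total weight = 6.3 + 5.1 + 5.3 + 1.9 + 4.4 + 8.9 = 31.9.
Along x: (20755.8 + 8.9·x) / 31.9 = 714 (existing moment 6.3·757 + 5.1·633 + 5.3·1226 + 1.9·1322 + 4.4·852 = 20755.8) ⇒ x = (22776.6 − 20755.8) / 8.9 ≈ 227.06.
Along y: (9040.1 + 8.9·y) / 31.9 = 427 (existing moment 6.3·484 + 5.1·762 + 5.3·61 + 1.9·178 + 4.4·328 = 9040.1) ⇒ y = (13621.3 − 9040.1) / 8.9 ≈ 514.74.

(227, 515)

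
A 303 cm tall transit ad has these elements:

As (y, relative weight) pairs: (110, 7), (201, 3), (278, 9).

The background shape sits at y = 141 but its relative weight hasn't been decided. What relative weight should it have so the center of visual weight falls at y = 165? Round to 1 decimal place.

Known weights sum to 7 + 3 + 9 = 19; their moment is 7·110 + 3·201 + 9·278 = 3875.
For the centroid to hit 165: (3875 + w·141) / (19 + w) = 165.
Rearranging, w·(141 − 165) = 165·19 − 3875 = -740, so w ≈ -740/-24 = 30.83.

w ≈ 30.8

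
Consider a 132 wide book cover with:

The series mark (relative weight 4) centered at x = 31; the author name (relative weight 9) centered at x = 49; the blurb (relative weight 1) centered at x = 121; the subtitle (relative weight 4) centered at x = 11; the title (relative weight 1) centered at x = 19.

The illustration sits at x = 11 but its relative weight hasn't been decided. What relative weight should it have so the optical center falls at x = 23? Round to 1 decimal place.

w ≈ 26.0

Fixed elements: Σw = 4 + 9 + 1 + 4 + 1 = 19, Σw·x = 4·31 + 9·49 + 1·121 + 4·11 + 1·19 = 749.
For the centroid to hit 23: (749 + w·11) / (19 + w) = 23.
So w = (23·19 − 749)/(11 − 23) = -312/-12 ≈ 26.00.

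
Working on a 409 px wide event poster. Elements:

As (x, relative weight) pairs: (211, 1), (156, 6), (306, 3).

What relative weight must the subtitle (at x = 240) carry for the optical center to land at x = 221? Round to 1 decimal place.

Existing Σw = 10 (1 + 6 + 3); existing moment 1·211 + 6·156 + 3·306 = 2065.
For the centroid to hit 221: (2065 + w·240) / (10 + w) = 221.
Solving: w = (221·10 − 2065) / (240 − 221) = 145 / 19 ≈ 7.63.

w ≈ 7.6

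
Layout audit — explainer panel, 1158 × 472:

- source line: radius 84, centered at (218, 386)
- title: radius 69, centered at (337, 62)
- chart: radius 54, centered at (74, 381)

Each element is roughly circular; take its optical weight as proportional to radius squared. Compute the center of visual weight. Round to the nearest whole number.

r² weights: source line 84² = 7056, title 69² = 4761, chart 54² = 2916. Total = 14733.
x-moment: 7056·218 + 4761·337 + 2916·74 = 3358449; centroid 3358449/14733 ≈ 227.95.
y-moment: 7056·386 + 4761·62 + 2916·381 = 4129794; centroid 4129794/14733 ≈ 280.31.

(228, 280)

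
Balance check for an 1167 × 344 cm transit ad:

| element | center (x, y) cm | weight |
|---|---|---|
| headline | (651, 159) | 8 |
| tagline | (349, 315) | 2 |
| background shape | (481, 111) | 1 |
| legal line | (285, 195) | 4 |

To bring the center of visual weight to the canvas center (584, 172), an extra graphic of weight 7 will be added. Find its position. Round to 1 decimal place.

(760.1, 141.6)

After adding the extra graphic, total weight = 8 + 2 + 1 + 4 + 7 = 22.
Along x: (7527 + 7·x) / 22 = 584 (existing moment 8·651 + 2·349 + 1·481 + 4·285 = 7527) ⇒ x = (12848 − 7527) / 7 ≈ 760.14.
Along y: (2793 + 7·y) / 22 = 172 (existing moment 8·159 + 2·315 + 1·111 + 4·195 = 2793) ⇒ y = (3784 − 2793) / 7 ≈ 141.57.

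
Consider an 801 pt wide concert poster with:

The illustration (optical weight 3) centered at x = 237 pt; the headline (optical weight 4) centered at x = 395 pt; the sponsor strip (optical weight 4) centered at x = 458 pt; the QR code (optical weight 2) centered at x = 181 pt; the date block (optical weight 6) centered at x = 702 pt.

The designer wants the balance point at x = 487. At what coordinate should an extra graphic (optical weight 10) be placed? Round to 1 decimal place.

New total weight: (3 + 4 + 4 + 2 + 6) + 10 = 29.
x: need Σw·x = 29·487 = 14123. Existing = 3·237 + 4·395 + 4·458 + 2·181 + 6·702 = 8697. Remainder 5426 / 10 ≈ 542.60.

x ≈ 542.6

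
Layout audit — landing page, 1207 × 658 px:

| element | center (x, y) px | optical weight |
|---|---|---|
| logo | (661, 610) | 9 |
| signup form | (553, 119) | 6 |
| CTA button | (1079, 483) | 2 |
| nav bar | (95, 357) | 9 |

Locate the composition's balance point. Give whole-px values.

(472, 399)

Weights sum to 9 + 6 + 2 + 9 = 26.
Σw·x = 9·661 + 6·553 + 2·1079 + 9·95 = 12280, so x̄ = 12280/26 ≈ 472.31.
Σw·y = 9·610 + 6·119 + 2·483 + 9·357 = 10383, so ȳ = 10383/26 ≈ 399.35.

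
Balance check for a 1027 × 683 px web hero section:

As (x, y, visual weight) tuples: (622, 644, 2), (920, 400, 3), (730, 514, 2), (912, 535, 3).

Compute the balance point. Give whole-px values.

Weights sum to 2 + 3 + 2 + 3 = 10.
x: (2·622 + 3·920 + 2·730 + 3·912) / 10 = 8200 / 10 ≈ 820.00
y: (2·644 + 3·400 + 2·514 + 3·535) / 10 = 5121 / 10 ≈ 512.10

(820, 512)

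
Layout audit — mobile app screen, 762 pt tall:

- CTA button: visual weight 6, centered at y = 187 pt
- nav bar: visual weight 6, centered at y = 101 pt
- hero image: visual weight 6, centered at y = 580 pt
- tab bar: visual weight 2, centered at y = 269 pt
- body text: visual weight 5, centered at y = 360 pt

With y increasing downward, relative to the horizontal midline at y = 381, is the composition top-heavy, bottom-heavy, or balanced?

Weights sum to 6 + 6 + 6 + 2 + 5 = 25.
Σw·y = 6·187 + 6·101 + 6·580 + 2·269 + 5·360 = 7546, so ȳ = 7546/25 ≈ 301.84.
301.8 lies above (smaller y than) the midline 381, so the layout is top-heavy.

top-heavy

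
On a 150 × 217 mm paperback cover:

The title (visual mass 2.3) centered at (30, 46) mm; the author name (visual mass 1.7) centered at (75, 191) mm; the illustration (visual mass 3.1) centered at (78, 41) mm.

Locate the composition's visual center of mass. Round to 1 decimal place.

(61.7, 78.5)

Total weight = 2.3 + 1.7 + 3.1 = 7.1.
x-moment: 2.3·30 + 1.7·75 + 3.1·78 = 438.3; centroid 438.3/7.1 ≈ 61.73.
y-moment: 2.3·46 + 1.7·191 + 3.1·41 = 557.6; centroid 557.6/7.1 ≈ 78.54.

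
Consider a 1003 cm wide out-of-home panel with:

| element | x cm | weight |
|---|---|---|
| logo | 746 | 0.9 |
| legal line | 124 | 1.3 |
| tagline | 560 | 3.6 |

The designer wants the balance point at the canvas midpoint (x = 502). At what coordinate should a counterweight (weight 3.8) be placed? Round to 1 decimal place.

New total weight: (0.9 + 1.3 + 3.6) + 3.8 = 9.6.
x: need Σw·x = 9.6·502 = 4819.2. Existing = 0.9·746 + 1.3·124 + 3.6·560 = 2848.6. Remainder 1970.6 / 3.8 ≈ 518.58.

x ≈ 518.6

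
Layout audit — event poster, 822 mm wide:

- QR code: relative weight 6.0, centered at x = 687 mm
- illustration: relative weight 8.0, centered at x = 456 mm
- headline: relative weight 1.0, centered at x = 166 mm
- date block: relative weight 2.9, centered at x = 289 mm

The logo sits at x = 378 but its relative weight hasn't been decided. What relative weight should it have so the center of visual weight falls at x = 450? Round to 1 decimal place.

Fixed elements: Σw = 6.0 + 8.0 + 1.0 + 2.9 = 17.9, Σw·x = 6.0·687 + 8.0·456 + 1.0·166 + 2.9·289 = 8774.1.
Set Σw·x/Σw = 450: (8774.1 + 378w) = 450·(17.9 + w).
Solving: w = (450·17.9 − 8774.1) / (378 − 450) = -719.1 / -72 ≈ 9.99.

w ≈ 10.0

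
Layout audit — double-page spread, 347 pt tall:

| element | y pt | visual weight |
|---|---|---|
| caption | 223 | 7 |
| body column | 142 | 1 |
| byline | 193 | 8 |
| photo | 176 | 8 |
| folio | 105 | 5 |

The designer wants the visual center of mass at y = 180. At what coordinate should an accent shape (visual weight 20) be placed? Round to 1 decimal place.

y ≈ 182.0

After adding the accent shape, total weight = 7 + 1 + 8 + 8 + 5 + 20 = 49.
y: target moment 49×180 = 8820; current 7·223 + 1·142 + 8·193 + 8·176 + 5·105 = 5180; the accent shape supplies 3640, so y = 3640/20 ≈ 182.00.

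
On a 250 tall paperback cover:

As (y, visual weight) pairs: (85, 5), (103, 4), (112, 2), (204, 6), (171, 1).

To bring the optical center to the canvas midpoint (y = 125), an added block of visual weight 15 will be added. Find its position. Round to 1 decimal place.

y ≈ 111.3

After adding the added block, total weight = 5 + 4 + 2 + 6 + 1 + 15 = 33.
y: need Σw·y = 33·125 = 4125. Existing = 5·85 + 4·103 + 2·112 + 6·204 + 1·171 = 2456. Remainder 1669 / 15 ≈ 111.27.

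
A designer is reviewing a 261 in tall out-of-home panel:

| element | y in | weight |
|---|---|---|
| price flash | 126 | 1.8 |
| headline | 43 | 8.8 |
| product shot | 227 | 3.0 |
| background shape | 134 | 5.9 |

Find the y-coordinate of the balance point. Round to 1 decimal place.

y ≈ 106.5

Weights sum to 1.8 + 8.8 + 3.0 + 5.9 = 19.5.
y-moment: 1.8·126 + 8.8·43 + 3.0·227 + 5.9·134 = 2076.8; centroid 2076.8/19.5 ≈ 106.50.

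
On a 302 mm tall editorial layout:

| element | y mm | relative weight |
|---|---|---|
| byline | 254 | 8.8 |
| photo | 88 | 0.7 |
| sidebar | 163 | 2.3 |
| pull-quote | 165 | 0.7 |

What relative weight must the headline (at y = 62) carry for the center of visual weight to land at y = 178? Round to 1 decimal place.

w ≈ 4.8

Fixed elements: Σw = 8.8 + 0.7 + 2.3 + 0.7 = 12.5, Σw·y = 8.8·254 + 0.7·88 + 2.3·163 + 0.7·165 = 2787.2.
Set Σw·y/Σw = 178: (2787.2 + 62w) = 178·(12.5 + w).
Rearranging, w·(62 − 178) = 178·12.5 − 2787.2 = -562.2, so w ≈ -562.2/-116 = 4.85.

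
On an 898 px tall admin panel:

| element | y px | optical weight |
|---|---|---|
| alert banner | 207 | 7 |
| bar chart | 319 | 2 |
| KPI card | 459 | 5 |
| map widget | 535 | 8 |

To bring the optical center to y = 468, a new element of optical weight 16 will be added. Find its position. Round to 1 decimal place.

With the new element, Σw becomes 7 + 2 + 5 + 8 + 16 = 38.
y: target moment 38×468 = 17784; current 7·207 + 2·319 + 5·459 + 8·535 = 8662; the new element supplies 9122, so y = 9122/16 ≈ 570.12.

y ≈ 570.1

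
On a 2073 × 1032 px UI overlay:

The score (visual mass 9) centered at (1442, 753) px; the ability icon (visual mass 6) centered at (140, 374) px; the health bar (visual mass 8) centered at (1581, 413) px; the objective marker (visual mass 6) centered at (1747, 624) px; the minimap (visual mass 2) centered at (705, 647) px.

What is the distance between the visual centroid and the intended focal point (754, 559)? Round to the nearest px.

≈ 483 px

Weights sum to 9 + 6 + 8 + 6 + 2 = 31.
x: (9·1442 + 6·140 + 8·1581 + 6·1747 + 2·705) / 31 = 38358 / 31 ≈ 1237.35
y: (9·753 + 6·374 + 8·413 + 6·624 + 2·647) / 31 = 17363 / 31 ≈ 560.10
Offset from (754, 559): Δx ≈ 483.35, Δy ≈ 1.10; distance = √(Δx² + Δy²) ≈ 483.36.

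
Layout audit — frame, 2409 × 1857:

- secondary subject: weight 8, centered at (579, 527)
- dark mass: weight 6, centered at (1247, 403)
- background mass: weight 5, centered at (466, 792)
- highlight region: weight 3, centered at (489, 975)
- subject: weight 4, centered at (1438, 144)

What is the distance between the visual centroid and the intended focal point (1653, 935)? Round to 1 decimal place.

Total weight = 8 + 6 + 5 + 3 + 4 = 26.
x: (8·579 + 6·1247 + 5·466 + 3·489 + 4·1438) / 26 = 21663 / 26 ≈ 833.19
y: (8·527 + 6·403 + 5·792 + 3·975 + 4·144) / 26 = 14095 / 26 ≈ 542.12
From (1653, 935): dx = -819.81, dy = -392.88, so the distance is √(dx²+dy²) ≈ 909.09.

≈ 909.1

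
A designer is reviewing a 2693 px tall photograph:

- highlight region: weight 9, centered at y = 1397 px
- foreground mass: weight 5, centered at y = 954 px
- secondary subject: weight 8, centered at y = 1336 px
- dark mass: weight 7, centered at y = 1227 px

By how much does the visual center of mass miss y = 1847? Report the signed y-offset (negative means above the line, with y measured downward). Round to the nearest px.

Weights sum to 9 + 5 + 8 + 7 = 29.
y: (9·1397 + 5·954 + 8·1336 + 7·1227) / 29 = 36620 / 29 ≈ 1262.76
Difference: 1262.76 − 1847 ≈ -584.24.

≈ -584 px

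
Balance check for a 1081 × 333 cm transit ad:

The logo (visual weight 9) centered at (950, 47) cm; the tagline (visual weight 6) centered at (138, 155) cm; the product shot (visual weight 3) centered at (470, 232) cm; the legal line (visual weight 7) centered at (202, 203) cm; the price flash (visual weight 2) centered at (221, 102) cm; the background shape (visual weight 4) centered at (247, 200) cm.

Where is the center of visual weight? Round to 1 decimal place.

(439.7, 144.3)

Σw = 9 + 6 + 3 + 7 + 2 + 4 = 31.
x: moment 13632 / weight 31 ≈ 439.74
Σw·y = 4474; ȳ = 4474/31 ≈ 144.32.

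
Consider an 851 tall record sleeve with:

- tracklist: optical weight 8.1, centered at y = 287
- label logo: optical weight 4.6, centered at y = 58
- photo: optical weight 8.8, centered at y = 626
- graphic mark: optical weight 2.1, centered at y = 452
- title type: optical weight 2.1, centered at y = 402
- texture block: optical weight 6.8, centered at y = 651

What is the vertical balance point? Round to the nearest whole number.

y ≈ 441

Σw = 8.1 + 4.6 + 8.8 + 2.1 + 2.1 + 6.8 = 32.5.
y: (8.1·287 + 4.6·58 + 8.8·626 + 2.1·452 + 2.1·402 + 6.8·651) / 32.5 = 14320.5 / 32.5 ≈ 440.63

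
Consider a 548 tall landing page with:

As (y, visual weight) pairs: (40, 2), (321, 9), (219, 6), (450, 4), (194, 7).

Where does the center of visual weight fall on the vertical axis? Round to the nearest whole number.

Total weight = 2 + 9 + 6 + 4 + 7 = 28.
y: (2·40 + 9·321 + 6·219 + 4·450 + 7·194) / 28 = 7441 / 28 ≈ 265.75

y ≈ 266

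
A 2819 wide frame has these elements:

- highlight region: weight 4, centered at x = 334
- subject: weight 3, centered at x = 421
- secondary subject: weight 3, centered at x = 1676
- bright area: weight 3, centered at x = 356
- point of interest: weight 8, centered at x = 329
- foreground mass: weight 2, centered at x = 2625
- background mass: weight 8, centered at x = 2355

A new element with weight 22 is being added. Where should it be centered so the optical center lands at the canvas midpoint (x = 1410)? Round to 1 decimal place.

x ≈ 1787.0

With the new element, Σw becomes 4 + 3 + 3 + 3 + 8 + 2 + 8 + 22 = 53.
x: target moment 53×1410 = 74730; current 4·334 + 3·421 + 3·1676 + 3·356 + 8·329 + 2·2625 + 8·2355 = 35417; the new element supplies 39313, so x = 39313/22 ≈ 1786.95.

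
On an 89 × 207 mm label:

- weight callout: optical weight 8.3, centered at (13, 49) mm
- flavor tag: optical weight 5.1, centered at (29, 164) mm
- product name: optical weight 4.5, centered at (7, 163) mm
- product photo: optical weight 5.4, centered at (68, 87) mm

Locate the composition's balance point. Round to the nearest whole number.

Σw = 8.3 + 5.1 + 4.5 + 5.4 = 23.3.
x-moment: 8.3·13 + 5.1·29 + 4.5·7 + 5.4·68 = 654.5; centroid 654.5/23.3 ≈ 28.09.
y-moment: 8.3·49 + 5.1·164 + 4.5·163 + 5.4·87 = 2446.4; centroid 2446.4/23.3 ≈ 105.00.

(28, 105)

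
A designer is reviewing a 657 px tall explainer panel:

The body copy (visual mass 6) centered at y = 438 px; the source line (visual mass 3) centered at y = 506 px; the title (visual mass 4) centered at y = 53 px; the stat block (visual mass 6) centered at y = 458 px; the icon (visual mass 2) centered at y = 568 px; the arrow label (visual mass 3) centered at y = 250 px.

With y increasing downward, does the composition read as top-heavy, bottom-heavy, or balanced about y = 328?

bottom-heavy

Weights sum to 6 + 3 + 4 + 6 + 2 + 3 = 24.
Σw·y = 8992; ȳ = 8992/24 ≈ 374.67.
374.7 lies below (larger y than) the midline 328, so the layout is bottom-heavy.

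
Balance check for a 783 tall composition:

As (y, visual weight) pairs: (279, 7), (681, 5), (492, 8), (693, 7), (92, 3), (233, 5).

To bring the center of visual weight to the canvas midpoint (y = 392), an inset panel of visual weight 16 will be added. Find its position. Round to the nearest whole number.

With the inset panel, Σw becomes 7 + 5 + 8 + 7 + 3 + 5 + 16 = 51.
y: need Σw·y = 51·392 = 19992. Existing = 7·279 + 5·681 + 8·492 + 7·693 + 3·92 + 5·233 = 15586. Remainder 4406 / 16 ≈ 275.38.

y ≈ 275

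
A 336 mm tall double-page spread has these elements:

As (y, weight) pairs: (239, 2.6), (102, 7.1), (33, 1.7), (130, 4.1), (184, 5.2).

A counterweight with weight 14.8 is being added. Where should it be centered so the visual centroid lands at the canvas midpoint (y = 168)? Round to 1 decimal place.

New total weight: (2.6 + 7.1 + 1.7 + 4.1 + 5.2) + 14.8 = 35.5.
y: target moment 35.5×168 = 5964.0; current 2.6·239 + 7.1·102 + 1.7·33 + 4.1·130 + 5.2·184 = 2891.5; the counterweight supplies 3072.5, so y = 3072.5/14.8 ≈ 207.60.

y ≈ 207.6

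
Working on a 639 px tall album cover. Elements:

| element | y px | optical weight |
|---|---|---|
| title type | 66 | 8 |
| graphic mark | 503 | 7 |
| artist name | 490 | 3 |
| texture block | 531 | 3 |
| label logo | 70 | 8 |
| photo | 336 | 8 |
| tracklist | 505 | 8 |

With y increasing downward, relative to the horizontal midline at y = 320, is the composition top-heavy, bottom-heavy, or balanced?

Total weight = 8 + 7 + 3 + 3 + 8 + 8 + 8 = 45.
Σw·y = 14400; ȳ = 14400/45 ≈ 320.00.
That equals the midline 320 — balanced.

balanced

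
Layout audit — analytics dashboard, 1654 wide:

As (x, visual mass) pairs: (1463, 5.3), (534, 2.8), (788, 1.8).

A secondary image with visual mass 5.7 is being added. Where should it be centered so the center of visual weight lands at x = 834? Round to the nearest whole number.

x ≈ 411

New total weight: (5.3 + 2.8 + 1.8) + 5.7 = 15.6.
x: target moment 15.6×834 = 13010.4; current 5.3·1463 + 2.8·534 + 1.8·788 = 10667.5; the secondary image supplies 2342.9, so x = 2342.9/5.7 ≈ 411.04.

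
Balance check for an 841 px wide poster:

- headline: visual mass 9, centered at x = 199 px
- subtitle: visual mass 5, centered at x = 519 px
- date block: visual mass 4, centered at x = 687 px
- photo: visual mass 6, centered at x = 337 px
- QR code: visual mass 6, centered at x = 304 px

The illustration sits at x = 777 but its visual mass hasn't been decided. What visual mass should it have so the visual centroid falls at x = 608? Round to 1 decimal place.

Fixed elements: Σw = 9 + 5 + 4 + 6 + 6 = 30, Σw·x = 9·199 + 5·519 + 4·687 + 6·337 + 6·304 = 10980.
For the centroid to hit 608: (10980 + w·777) / (30 + w) = 608.
Rearranging, w·(777 − 608) = 608·30 − 10980 = 7260, so w ≈ 7260/169 = 42.96.

w ≈ 43.0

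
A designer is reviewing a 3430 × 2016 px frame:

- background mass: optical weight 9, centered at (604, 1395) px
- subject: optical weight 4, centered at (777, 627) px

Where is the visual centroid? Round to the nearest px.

Weights sum to 9 + 4 = 13.
x-moment: 9·604 + 4·777 = 8544; centroid 8544/13 ≈ 657.23.
y-moment: 9·1395 + 4·627 = 15063; centroid 15063/13 ≈ 1158.69.

(657, 1159)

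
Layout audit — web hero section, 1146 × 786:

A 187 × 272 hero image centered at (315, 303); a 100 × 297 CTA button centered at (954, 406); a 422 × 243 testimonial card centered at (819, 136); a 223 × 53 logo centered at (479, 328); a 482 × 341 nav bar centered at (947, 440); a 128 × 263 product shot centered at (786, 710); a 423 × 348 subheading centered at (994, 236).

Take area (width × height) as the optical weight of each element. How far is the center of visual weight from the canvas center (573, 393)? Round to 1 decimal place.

≈ 290.9

Taking area as weight: hero image 187·272 = 50864, CTA button 100·297 = 29700, testimonial card 422·243 = 102546, logo 223·53 = 11819, nav bar 482·341 = 164362, product shot 128·263 = 33664, subheading 423·348 = 147204. Sum 540159.
x: moment 462433929 / weight 540159 ≈ 856.11
y: moment 176253744 / weight 540159 ≈ 326.30
From (573, 393): dx = 283.11, dy = -66.70, so the distance is √(dx²+dy²) ≈ 290.86.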